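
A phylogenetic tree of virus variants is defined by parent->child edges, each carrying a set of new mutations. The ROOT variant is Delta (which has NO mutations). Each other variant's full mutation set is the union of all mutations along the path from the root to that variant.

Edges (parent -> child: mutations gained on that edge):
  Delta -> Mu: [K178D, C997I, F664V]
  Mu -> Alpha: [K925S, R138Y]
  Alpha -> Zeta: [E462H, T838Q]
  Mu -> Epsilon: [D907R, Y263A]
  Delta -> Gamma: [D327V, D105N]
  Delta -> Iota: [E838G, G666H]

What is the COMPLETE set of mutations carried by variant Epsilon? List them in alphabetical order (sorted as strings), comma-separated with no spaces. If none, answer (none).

At Delta: gained [] -> total []
At Mu: gained ['K178D', 'C997I', 'F664V'] -> total ['C997I', 'F664V', 'K178D']
At Epsilon: gained ['D907R', 'Y263A'] -> total ['C997I', 'D907R', 'F664V', 'K178D', 'Y263A']

Answer: C997I,D907R,F664V,K178D,Y263A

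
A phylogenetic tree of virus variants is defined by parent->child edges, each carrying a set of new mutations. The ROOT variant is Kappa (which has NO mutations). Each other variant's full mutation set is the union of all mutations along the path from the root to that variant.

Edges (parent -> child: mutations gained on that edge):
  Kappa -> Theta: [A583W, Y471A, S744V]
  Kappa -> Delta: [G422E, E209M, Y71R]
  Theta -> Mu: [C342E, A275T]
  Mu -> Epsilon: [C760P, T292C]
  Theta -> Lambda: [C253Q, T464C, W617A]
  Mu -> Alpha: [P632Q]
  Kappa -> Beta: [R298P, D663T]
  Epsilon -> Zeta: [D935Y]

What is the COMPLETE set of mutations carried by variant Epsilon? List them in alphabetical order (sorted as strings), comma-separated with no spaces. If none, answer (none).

Answer: A275T,A583W,C342E,C760P,S744V,T292C,Y471A

Derivation:
At Kappa: gained [] -> total []
At Theta: gained ['A583W', 'Y471A', 'S744V'] -> total ['A583W', 'S744V', 'Y471A']
At Mu: gained ['C342E', 'A275T'] -> total ['A275T', 'A583W', 'C342E', 'S744V', 'Y471A']
At Epsilon: gained ['C760P', 'T292C'] -> total ['A275T', 'A583W', 'C342E', 'C760P', 'S744V', 'T292C', 'Y471A']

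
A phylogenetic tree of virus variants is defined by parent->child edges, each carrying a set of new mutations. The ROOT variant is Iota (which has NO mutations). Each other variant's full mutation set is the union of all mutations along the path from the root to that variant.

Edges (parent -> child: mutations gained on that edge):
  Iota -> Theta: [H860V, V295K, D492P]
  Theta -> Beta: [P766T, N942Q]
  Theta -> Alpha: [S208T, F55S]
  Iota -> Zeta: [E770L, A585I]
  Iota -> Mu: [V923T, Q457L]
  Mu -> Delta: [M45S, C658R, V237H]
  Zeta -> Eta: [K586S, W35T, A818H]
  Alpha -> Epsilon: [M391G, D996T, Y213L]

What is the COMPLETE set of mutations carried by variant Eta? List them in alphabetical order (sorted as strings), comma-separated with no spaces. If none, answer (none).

At Iota: gained [] -> total []
At Zeta: gained ['E770L', 'A585I'] -> total ['A585I', 'E770L']
At Eta: gained ['K586S', 'W35T', 'A818H'] -> total ['A585I', 'A818H', 'E770L', 'K586S', 'W35T']

Answer: A585I,A818H,E770L,K586S,W35T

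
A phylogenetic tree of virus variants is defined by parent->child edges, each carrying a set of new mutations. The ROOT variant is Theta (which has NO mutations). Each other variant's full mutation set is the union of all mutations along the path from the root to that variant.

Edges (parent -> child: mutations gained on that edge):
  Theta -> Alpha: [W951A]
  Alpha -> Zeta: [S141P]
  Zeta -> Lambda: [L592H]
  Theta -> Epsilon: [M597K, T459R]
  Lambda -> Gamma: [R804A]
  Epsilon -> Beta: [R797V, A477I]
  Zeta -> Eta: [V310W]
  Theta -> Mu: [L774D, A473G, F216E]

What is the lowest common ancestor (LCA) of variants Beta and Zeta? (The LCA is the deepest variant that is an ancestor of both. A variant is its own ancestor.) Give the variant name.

Path from root to Beta: Theta -> Epsilon -> Beta
  ancestors of Beta: {Theta, Epsilon, Beta}
Path from root to Zeta: Theta -> Alpha -> Zeta
  ancestors of Zeta: {Theta, Alpha, Zeta}
Common ancestors: {Theta}
Walk up from Zeta: Zeta (not in ancestors of Beta), Alpha (not in ancestors of Beta), Theta (in ancestors of Beta)
Deepest common ancestor (LCA) = Theta

Answer: Theta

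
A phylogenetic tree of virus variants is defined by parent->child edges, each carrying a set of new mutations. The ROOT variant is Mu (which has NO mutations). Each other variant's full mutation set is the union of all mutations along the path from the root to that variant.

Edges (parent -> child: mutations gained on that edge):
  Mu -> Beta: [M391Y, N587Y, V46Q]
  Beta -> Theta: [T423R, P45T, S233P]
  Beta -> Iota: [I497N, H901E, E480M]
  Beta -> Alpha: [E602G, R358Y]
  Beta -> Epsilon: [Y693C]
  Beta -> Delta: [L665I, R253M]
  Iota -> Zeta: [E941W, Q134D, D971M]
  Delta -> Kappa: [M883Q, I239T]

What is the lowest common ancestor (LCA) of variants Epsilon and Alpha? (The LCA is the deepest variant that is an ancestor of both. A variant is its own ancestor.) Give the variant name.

Answer: Beta

Derivation:
Path from root to Epsilon: Mu -> Beta -> Epsilon
  ancestors of Epsilon: {Mu, Beta, Epsilon}
Path from root to Alpha: Mu -> Beta -> Alpha
  ancestors of Alpha: {Mu, Beta, Alpha}
Common ancestors: {Mu, Beta}
Walk up from Alpha: Alpha (not in ancestors of Epsilon), Beta (in ancestors of Epsilon), Mu (in ancestors of Epsilon)
Deepest common ancestor (LCA) = Beta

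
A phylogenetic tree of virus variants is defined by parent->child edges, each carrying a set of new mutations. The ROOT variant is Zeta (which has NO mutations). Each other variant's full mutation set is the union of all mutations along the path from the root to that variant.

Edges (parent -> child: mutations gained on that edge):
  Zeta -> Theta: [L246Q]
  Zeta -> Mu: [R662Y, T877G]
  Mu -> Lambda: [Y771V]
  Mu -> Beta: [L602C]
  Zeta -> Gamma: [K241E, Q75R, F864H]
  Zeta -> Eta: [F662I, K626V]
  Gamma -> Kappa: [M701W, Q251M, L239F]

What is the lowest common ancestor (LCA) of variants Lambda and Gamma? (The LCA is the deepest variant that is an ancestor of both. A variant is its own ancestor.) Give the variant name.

Answer: Zeta

Derivation:
Path from root to Lambda: Zeta -> Mu -> Lambda
  ancestors of Lambda: {Zeta, Mu, Lambda}
Path from root to Gamma: Zeta -> Gamma
  ancestors of Gamma: {Zeta, Gamma}
Common ancestors: {Zeta}
Walk up from Gamma: Gamma (not in ancestors of Lambda), Zeta (in ancestors of Lambda)
Deepest common ancestor (LCA) = Zeta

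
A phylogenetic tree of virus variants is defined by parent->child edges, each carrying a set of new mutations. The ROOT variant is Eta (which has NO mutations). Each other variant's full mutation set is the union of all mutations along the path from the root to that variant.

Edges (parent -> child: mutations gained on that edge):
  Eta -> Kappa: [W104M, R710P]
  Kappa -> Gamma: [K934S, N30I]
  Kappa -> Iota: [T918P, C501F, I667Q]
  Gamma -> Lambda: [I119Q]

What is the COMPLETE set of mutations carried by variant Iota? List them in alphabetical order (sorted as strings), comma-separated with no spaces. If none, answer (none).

At Eta: gained [] -> total []
At Kappa: gained ['W104M', 'R710P'] -> total ['R710P', 'W104M']
At Iota: gained ['T918P', 'C501F', 'I667Q'] -> total ['C501F', 'I667Q', 'R710P', 'T918P', 'W104M']

Answer: C501F,I667Q,R710P,T918P,W104M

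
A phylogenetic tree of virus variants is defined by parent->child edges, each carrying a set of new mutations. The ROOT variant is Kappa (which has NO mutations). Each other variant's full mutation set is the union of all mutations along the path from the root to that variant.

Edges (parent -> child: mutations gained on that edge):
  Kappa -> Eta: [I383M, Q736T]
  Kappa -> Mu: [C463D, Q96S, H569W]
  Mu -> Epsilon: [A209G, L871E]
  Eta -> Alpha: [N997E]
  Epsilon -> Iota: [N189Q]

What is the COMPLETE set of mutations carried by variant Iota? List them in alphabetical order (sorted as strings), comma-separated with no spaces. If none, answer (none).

Answer: A209G,C463D,H569W,L871E,N189Q,Q96S

Derivation:
At Kappa: gained [] -> total []
At Mu: gained ['C463D', 'Q96S', 'H569W'] -> total ['C463D', 'H569W', 'Q96S']
At Epsilon: gained ['A209G', 'L871E'] -> total ['A209G', 'C463D', 'H569W', 'L871E', 'Q96S']
At Iota: gained ['N189Q'] -> total ['A209G', 'C463D', 'H569W', 'L871E', 'N189Q', 'Q96S']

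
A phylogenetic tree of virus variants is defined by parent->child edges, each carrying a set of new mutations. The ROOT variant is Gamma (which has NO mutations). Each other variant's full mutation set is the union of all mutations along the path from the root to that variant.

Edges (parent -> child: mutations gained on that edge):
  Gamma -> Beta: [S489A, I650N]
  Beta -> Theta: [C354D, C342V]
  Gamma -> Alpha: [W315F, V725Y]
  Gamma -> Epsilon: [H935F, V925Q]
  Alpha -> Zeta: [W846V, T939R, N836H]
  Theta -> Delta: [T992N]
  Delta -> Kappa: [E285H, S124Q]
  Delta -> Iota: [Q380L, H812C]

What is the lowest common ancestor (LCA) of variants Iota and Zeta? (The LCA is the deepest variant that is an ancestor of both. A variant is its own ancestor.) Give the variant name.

Path from root to Iota: Gamma -> Beta -> Theta -> Delta -> Iota
  ancestors of Iota: {Gamma, Beta, Theta, Delta, Iota}
Path from root to Zeta: Gamma -> Alpha -> Zeta
  ancestors of Zeta: {Gamma, Alpha, Zeta}
Common ancestors: {Gamma}
Walk up from Zeta: Zeta (not in ancestors of Iota), Alpha (not in ancestors of Iota), Gamma (in ancestors of Iota)
Deepest common ancestor (LCA) = Gamma

Answer: Gamma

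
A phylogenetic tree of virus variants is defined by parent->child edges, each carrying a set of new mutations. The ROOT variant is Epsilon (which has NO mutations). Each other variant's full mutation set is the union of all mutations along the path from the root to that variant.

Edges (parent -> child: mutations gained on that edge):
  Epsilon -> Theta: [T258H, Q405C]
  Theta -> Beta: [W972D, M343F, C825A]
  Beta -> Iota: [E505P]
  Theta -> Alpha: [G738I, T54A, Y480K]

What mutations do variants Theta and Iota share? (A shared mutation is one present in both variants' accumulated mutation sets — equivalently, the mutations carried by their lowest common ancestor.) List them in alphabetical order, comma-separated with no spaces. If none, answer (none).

Accumulating mutations along path to Theta:
  At Epsilon: gained [] -> total []
  At Theta: gained ['T258H', 'Q405C'] -> total ['Q405C', 'T258H']
Mutations(Theta) = ['Q405C', 'T258H']
Accumulating mutations along path to Iota:
  At Epsilon: gained [] -> total []
  At Theta: gained ['T258H', 'Q405C'] -> total ['Q405C', 'T258H']
  At Beta: gained ['W972D', 'M343F', 'C825A'] -> total ['C825A', 'M343F', 'Q405C', 'T258H', 'W972D']
  At Iota: gained ['E505P'] -> total ['C825A', 'E505P', 'M343F', 'Q405C', 'T258H', 'W972D']
Mutations(Iota) = ['C825A', 'E505P', 'M343F', 'Q405C', 'T258H', 'W972D']
Intersection: ['Q405C', 'T258H'] ∩ ['C825A', 'E505P', 'M343F', 'Q405C', 'T258H', 'W972D'] = ['Q405C', 'T258H']

Answer: Q405C,T258H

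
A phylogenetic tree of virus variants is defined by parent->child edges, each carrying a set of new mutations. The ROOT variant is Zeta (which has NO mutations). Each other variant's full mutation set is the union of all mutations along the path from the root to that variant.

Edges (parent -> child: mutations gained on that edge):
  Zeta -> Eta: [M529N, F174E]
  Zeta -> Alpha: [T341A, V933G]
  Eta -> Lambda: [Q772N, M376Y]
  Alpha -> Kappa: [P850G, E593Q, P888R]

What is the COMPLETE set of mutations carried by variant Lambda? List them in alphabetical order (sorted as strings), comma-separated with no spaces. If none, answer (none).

At Zeta: gained [] -> total []
At Eta: gained ['M529N', 'F174E'] -> total ['F174E', 'M529N']
At Lambda: gained ['Q772N', 'M376Y'] -> total ['F174E', 'M376Y', 'M529N', 'Q772N']

Answer: F174E,M376Y,M529N,Q772N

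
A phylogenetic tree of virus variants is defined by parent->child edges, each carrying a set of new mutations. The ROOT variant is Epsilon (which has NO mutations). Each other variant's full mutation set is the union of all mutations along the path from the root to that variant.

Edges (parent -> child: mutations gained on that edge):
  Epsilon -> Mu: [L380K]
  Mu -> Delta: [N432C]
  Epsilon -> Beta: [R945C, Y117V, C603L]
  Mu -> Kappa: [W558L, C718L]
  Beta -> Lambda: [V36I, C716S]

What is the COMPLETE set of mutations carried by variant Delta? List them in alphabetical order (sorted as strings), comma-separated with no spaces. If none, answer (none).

At Epsilon: gained [] -> total []
At Mu: gained ['L380K'] -> total ['L380K']
At Delta: gained ['N432C'] -> total ['L380K', 'N432C']

Answer: L380K,N432C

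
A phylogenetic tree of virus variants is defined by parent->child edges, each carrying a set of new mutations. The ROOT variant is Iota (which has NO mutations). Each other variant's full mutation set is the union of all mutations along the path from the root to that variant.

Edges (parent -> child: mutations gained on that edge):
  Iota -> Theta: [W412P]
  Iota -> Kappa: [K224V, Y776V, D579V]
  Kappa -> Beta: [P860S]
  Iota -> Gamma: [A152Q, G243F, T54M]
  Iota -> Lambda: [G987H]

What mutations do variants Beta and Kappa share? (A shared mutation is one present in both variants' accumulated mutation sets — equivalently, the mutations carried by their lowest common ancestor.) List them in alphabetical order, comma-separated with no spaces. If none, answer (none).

Answer: D579V,K224V,Y776V

Derivation:
Accumulating mutations along path to Beta:
  At Iota: gained [] -> total []
  At Kappa: gained ['K224V', 'Y776V', 'D579V'] -> total ['D579V', 'K224V', 'Y776V']
  At Beta: gained ['P860S'] -> total ['D579V', 'K224V', 'P860S', 'Y776V']
Mutations(Beta) = ['D579V', 'K224V', 'P860S', 'Y776V']
Accumulating mutations along path to Kappa:
  At Iota: gained [] -> total []
  At Kappa: gained ['K224V', 'Y776V', 'D579V'] -> total ['D579V', 'K224V', 'Y776V']
Mutations(Kappa) = ['D579V', 'K224V', 'Y776V']
Intersection: ['D579V', 'K224V', 'P860S', 'Y776V'] ∩ ['D579V', 'K224V', 'Y776V'] = ['D579V', 'K224V', 'Y776V']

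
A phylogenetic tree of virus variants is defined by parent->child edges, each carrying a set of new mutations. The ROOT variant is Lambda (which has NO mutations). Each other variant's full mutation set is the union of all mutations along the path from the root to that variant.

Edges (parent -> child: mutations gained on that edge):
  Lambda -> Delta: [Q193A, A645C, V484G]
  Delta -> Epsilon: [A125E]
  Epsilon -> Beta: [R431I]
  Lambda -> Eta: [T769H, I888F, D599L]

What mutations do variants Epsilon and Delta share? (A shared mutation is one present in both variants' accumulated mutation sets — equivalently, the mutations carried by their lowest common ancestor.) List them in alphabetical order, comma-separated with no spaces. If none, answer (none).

Answer: A645C,Q193A,V484G

Derivation:
Accumulating mutations along path to Epsilon:
  At Lambda: gained [] -> total []
  At Delta: gained ['Q193A', 'A645C', 'V484G'] -> total ['A645C', 'Q193A', 'V484G']
  At Epsilon: gained ['A125E'] -> total ['A125E', 'A645C', 'Q193A', 'V484G']
Mutations(Epsilon) = ['A125E', 'A645C', 'Q193A', 'V484G']
Accumulating mutations along path to Delta:
  At Lambda: gained [] -> total []
  At Delta: gained ['Q193A', 'A645C', 'V484G'] -> total ['A645C', 'Q193A', 'V484G']
Mutations(Delta) = ['A645C', 'Q193A', 'V484G']
Intersection: ['A125E', 'A645C', 'Q193A', 'V484G'] ∩ ['A645C', 'Q193A', 'V484G'] = ['A645C', 'Q193A', 'V484G']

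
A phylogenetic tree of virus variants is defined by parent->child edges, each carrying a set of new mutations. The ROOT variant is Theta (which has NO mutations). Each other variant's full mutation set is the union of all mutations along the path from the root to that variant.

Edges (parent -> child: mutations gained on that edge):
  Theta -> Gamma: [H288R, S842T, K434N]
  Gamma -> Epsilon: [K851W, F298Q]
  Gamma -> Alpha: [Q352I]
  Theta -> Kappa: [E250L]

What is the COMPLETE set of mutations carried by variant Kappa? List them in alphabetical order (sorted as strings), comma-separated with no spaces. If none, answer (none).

At Theta: gained [] -> total []
At Kappa: gained ['E250L'] -> total ['E250L']

Answer: E250L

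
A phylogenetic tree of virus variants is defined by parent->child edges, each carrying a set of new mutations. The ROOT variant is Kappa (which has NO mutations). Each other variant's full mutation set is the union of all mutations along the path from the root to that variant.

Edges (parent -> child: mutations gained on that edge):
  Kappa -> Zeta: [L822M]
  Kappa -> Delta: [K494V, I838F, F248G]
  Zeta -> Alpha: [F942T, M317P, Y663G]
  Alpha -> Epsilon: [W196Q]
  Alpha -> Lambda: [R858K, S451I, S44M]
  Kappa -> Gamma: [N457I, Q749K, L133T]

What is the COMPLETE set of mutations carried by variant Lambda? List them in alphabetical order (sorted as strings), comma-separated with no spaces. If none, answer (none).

Answer: F942T,L822M,M317P,R858K,S44M,S451I,Y663G

Derivation:
At Kappa: gained [] -> total []
At Zeta: gained ['L822M'] -> total ['L822M']
At Alpha: gained ['F942T', 'M317P', 'Y663G'] -> total ['F942T', 'L822M', 'M317P', 'Y663G']
At Lambda: gained ['R858K', 'S451I', 'S44M'] -> total ['F942T', 'L822M', 'M317P', 'R858K', 'S44M', 'S451I', 'Y663G']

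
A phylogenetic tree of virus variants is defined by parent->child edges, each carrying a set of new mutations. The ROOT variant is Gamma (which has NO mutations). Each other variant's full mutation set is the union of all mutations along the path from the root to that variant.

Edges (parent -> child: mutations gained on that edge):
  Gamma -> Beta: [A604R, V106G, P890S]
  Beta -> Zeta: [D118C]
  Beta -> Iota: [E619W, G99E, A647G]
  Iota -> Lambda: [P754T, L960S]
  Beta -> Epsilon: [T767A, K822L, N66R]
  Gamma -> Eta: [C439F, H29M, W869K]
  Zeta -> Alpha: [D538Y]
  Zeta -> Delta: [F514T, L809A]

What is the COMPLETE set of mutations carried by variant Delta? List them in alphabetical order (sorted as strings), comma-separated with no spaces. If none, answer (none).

At Gamma: gained [] -> total []
At Beta: gained ['A604R', 'V106G', 'P890S'] -> total ['A604R', 'P890S', 'V106G']
At Zeta: gained ['D118C'] -> total ['A604R', 'D118C', 'P890S', 'V106G']
At Delta: gained ['F514T', 'L809A'] -> total ['A604R', 'D118C', 'F514T', 'L809A', 'P890S', 'V106G']

Answer: A604R,D118C,F514T,L809A,P890S,V106G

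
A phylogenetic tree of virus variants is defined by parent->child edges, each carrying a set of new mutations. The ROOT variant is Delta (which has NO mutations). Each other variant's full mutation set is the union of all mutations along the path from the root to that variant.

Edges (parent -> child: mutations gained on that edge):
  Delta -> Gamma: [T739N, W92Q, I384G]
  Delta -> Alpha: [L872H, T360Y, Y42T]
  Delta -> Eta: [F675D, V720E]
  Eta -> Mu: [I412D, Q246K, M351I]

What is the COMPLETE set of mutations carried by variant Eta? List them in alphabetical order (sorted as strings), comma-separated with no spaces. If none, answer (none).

At Delta: gained [] -> total []
At Eta: gained ['F675D', 'V720E'] -> total ['F675D', 'V720E']

Answer: F675D,V720E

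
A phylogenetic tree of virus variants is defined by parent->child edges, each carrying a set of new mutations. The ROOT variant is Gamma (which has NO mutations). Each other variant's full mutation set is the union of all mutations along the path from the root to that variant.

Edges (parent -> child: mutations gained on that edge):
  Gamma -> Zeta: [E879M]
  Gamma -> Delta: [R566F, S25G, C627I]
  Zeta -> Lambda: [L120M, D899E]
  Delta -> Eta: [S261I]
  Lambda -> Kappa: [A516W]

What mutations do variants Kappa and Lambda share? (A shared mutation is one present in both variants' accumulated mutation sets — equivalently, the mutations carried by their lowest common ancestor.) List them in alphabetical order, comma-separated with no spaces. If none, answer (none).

Accumulating mutations along path to Kappa:
  At Gamma: gained [] -> total []
  At Zeta: gained ['E879M'] -> total ['E879M']
  At Lambda: gained ['L120M', 'D899E'] -> total ['D899E', 'E879M', 'L120M']
  At Kappa: gained ['A516W'] -> total ['A516W', 'D899E', 'E879M', 'L120M']
Mutations(Kappa) = ['A516W', 'D899E', 'E879M', 'L120M']
Accumulating mutations along path to Lambda:
  At Gamma: gained [] -> total []
  At Zeta: gained ['E879M'] -> total ['E879M']
  At Lambda: gained ['L120M', 'D899E'] -> total ['D899E', 'E879M', 'L120M']
Mutations(Lambda) = ['D899E', 'E879M', 'L120M']
Intersection: ['A516W', 'D899E', 'E879M', 'L120M'] ∩ ['D899E', 'E879M', 'L120M'] = ['D899E', 'E879M', 'L120M']

Answer: D899E,E879M,L120M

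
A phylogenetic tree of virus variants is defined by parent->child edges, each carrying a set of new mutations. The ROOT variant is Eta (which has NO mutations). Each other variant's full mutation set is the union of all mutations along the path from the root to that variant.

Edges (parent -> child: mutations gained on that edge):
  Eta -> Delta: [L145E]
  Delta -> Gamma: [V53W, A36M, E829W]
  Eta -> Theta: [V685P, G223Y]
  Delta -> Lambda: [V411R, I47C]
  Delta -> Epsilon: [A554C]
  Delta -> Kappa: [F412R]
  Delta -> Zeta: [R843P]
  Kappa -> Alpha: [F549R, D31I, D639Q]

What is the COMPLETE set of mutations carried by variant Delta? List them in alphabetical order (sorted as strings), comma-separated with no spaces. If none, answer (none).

Answer: L145E

Derivation:
At Eta: gained [] -> total []
At Delta: gained ['L145E'] -> total ['L145E']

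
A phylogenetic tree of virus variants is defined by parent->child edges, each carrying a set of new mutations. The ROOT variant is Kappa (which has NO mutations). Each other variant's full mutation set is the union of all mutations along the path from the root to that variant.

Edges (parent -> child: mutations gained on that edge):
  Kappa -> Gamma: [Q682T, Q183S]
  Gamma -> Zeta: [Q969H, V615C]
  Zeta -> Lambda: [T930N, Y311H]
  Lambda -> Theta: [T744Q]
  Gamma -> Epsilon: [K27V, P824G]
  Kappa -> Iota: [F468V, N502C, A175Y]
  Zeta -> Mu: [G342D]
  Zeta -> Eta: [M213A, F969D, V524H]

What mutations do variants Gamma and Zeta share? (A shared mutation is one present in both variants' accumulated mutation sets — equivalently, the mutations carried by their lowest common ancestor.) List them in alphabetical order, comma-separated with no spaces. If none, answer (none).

Accumulating mutations along path to Gamma:
  At Kappa: gained [] -> total []
  At Gamma: gained ['Q682T', 'Q183S'] -> total ['Q183S', 'Q682T']
Mutations(Gamma) = ['Q183S', 'Q682T']
Accumulating mutations along path to Zeta:
  At Kappa: gained [] -> total []
  At Gamma: gained ['Q682T', 'Q183S'] -> total ['Q183S', 'Q682T']
  At Zeta: gained ['Q969H', 'V615C'] -> total ['Q183S', 'Q682T', 'Q969H', 'V615C']
Mutations(Zeta) = ['Q183S', 'Q682T', 'Q969H', 'V615C']
Intersection: ['Q183S', 'Q682T'] ∩ ['Q183S', 'Q682T', 'Q969H', 'V615C'] = ['Q183S', 'Q682T']

Answer: Q183S,Q682T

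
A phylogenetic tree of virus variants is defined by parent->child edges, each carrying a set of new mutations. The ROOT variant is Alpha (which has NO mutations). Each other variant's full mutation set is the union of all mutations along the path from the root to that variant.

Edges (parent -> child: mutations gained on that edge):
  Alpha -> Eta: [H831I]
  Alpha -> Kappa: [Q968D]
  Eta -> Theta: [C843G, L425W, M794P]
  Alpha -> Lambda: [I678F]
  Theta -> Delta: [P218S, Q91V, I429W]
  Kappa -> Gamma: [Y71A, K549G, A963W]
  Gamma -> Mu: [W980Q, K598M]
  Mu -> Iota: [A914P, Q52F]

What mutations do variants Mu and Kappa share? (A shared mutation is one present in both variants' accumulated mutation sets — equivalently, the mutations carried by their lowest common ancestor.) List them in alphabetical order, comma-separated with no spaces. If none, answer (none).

Answer: Q968D

Derivation:
Accumulating mutations along path to Mu:
  At Alpha: gained [] -> total []
  At Kappa: gained ['Q968D'] -> total ['Q968D']
  At Gamma: gained ['Y71A', 'K549G', 'A963W'] -> total ['A963W', 'K549G', 'Q968D', 'Y71A']
  At Mu: gained ['W980Q', 'K598M'] -> total ['A963W', 'K549G', 'K598M', 'Q968D', 'W980Q', 'Y71A']
Mutations(Mu) = ['A963W', 'K549G', 'K598M', 'Q968D', 'W980Q', 'Y71A']
Accumulating mutations along path to Kappa:
  At Alpha: gained [] -> total []
  At Kappa: gained ['Q968D'] -> total ['Q968D']
Mutations(Kappa) = ['Q968D']
Intersection: ['A963W', 'K549G', 'K598M', 'Q968D', 'W980Q', 'Y71A'] ∩ ['Q968D'] = ['Q968D']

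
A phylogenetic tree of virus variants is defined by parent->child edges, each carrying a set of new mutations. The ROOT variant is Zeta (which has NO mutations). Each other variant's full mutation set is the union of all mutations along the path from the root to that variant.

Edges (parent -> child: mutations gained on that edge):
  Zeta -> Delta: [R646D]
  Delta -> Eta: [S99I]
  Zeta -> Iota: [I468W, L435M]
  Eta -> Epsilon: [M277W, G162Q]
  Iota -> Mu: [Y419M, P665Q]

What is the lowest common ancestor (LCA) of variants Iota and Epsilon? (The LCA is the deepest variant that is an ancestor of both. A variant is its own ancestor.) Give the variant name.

Path from root to Iota: Zeta -> Iota
  ancestors of Iota: {Zeta, Iota}
Path from root to Epsilon: Zeta -> Delta -> Eta -> Epsilon
  ancestors of Epsilon: {Zeta, Delta, Eta, Epsilon}
Common ancestors: {Zeta}
Walk up from Epsilon: Epsilon (not in ancestors of Iota), Eta (not in ancestors of Iota), Delta (not in ancestors of Iota), Zeta (in ancestors of Iota)
Deepest common ancestor (LCA) = Zeta

Answer: Zeta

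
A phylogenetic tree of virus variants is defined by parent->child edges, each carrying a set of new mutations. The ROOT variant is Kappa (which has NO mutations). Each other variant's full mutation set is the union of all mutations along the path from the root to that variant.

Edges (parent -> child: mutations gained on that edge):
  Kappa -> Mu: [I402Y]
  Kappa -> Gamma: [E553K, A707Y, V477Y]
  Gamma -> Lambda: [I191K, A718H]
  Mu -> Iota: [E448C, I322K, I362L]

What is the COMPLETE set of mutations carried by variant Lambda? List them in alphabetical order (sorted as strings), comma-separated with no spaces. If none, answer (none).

Answer: A707Y,A718H,E553K,I191K,V477Y

Derivation:
At Kappa: gained [] -> total []
At Gamma: gained ['E553K', 'A707Y', 'V477Y'] -> total ['A707Y', 'E553K', 'V477Y']
At Lambda: gained ['I191K', 'A718H'] -> total ['A707Y', 'A718H', 'E553K', 'I191K', 'V477Y']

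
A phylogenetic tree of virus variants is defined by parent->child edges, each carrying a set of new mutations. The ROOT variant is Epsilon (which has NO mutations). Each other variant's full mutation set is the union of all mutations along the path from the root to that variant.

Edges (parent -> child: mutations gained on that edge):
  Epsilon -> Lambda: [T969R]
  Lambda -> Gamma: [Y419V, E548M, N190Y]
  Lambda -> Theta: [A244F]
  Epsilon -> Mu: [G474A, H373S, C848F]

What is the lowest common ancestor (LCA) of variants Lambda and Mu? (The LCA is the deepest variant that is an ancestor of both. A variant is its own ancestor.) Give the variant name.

Answer: Epsilon

Derivation:
Path from root to Lambda: Epsilon -> Lambda
  ancestors of Lambda: {Epsilon, Lambda}
Path from root to Mu: Epsilon -> Mu
  ancestors of Mu: {Epsilon, Mu}
Common ancestors: {Epsilon}
Walk up from Mu: Mu (not in ancestors of Lambda), Epsilon (in ancestors of Lambda)
Deepest common ancestor (LCA) = Epsilon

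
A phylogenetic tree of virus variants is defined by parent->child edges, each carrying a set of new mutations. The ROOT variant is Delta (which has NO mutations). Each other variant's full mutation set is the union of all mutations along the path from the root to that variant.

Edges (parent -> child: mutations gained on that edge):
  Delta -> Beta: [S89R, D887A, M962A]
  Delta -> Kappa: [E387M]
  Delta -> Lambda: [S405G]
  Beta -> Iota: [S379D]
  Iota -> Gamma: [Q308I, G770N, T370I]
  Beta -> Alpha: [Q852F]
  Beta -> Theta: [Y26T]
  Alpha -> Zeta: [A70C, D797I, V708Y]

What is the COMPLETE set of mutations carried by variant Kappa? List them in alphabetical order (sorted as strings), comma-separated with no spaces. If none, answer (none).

Answer: E387M

Derivation:
At Delta: gained [] -> total []
At Kappa: gained ['E387M'] -> total ['E387M']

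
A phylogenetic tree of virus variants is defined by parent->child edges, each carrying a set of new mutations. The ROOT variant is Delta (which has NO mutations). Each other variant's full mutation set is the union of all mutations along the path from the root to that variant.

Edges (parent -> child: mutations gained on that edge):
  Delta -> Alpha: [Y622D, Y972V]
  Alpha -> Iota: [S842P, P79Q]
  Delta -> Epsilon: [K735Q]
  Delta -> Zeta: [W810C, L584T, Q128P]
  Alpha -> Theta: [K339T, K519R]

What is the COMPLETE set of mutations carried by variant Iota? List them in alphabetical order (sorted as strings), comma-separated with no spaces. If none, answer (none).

At Delta: gained [] -> total []
At Alpha: gained ['Y622D', 'Y972V'] -> total ['Y622D', 'Y972V']
At Iota: gained ['S842P', 'P79Q'] -> total ['P79Q', 'S842P', 'Y622D', 'Y972V']

Answer: P79Q,S842P,Y622D,Y972V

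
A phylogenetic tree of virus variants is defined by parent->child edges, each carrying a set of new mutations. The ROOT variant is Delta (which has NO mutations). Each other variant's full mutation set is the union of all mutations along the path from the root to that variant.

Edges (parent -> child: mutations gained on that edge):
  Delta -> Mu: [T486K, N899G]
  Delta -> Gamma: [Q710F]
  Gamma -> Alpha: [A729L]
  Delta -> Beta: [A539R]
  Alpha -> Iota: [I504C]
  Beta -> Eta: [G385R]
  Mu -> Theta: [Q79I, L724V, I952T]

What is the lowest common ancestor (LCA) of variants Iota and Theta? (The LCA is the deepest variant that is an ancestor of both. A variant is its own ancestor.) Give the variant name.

Path from root to Iota: Delta -> Gamma -> Alpha -> Iota
  ancestors of Iota: {Delta, Gamma, Alpha, Iota}
Path from root to Theta: Delta -> Mu -> Theta
  ancestors of Theta: {Delta, Mu, Theta}
Common ancestors: {Delta}
Walk up from Theta: Theta (not in ancestors of Iota), Mu (not in ancestors of Iota), Delta (in ancestors of Iota)
Deepest common ancestor (LCA) = Delta

Answer: Delta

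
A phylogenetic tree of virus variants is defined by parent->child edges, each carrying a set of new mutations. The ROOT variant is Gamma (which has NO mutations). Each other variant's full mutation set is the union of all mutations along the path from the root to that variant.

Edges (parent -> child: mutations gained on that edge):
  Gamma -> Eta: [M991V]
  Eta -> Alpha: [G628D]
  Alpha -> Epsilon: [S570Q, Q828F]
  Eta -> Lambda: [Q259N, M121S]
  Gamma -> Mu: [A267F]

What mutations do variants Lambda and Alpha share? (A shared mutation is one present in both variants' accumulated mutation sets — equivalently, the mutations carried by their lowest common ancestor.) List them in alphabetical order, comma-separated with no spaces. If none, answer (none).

Accumulating mutations along path to Lambda:
  At Gamma: gained [] -> total []
  At Eta: gained ['M991V'] -> total ['M991V']
  At Lambda: gained ['Q259N', 'M121S'] -> total ['M121S', 'M991V', 'Q259N']
Mutations(Lambda) = ['M121S', 'M991V', 'Q259N']
Accumulating mutations along path to Alpha:
  At Gamma: gained [] -> total []
  At Eta: gained ['M991V'] -> total ['M991V']
  At Alpha: gained ['G628D'] -> total ['G628D', 'M991V']
Mutations(Alpha) = ['G628D', 'M991V']
Intersection: ['M121S', 'M991V', 'Q259N'] ∩ ['G628D', 'M991V'] = ['M991V']

Answer: M991V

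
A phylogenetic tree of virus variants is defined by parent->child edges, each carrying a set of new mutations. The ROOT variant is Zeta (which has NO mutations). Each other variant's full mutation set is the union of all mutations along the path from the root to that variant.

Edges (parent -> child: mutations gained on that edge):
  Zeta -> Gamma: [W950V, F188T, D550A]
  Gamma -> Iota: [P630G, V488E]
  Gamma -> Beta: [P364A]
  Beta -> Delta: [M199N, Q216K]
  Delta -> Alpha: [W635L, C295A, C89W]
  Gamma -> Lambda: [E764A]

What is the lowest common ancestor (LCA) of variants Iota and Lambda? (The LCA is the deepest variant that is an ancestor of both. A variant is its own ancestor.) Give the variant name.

Answer: Gamma

Derivation:
Path from root to Iota: Zeta -> Gamma -> Iota
  ancestors of Iota: {Zeta, Gamma, Iota}
Path from root to Lambda: Zeta -> Gamma -> Lambda
  ancestors of Lambda: {Zeta, Gamma, Lambda}
Common ancestors: {Zeta, Gamma}
Walk up from Lambda: Lambda (not in ancestors of Iota), Gamma (in ancestors of Iota), Zeta (in ancestors of Iota)
Deepest common ancestor (LCA) = Gamma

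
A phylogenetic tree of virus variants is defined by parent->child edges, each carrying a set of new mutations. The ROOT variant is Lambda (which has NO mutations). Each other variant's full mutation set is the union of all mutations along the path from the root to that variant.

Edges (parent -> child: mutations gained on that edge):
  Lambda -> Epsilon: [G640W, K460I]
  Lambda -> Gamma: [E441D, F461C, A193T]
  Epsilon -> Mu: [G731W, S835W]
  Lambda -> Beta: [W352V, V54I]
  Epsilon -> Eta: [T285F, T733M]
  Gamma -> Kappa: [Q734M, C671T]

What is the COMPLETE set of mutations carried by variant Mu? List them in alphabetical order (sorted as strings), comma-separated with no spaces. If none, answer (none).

Answer: G640W,G731W,K460I,S835W

Derivation:
At Lambda: gained [] -> total []
At Epsilon: gained ['G640W', 'K460I'] -> total ['G640W', 'K460I']
At Mu: gained ['G731W', 'S835W'] -> total ['G640W', 'G731W', 'K460I', 'S835W']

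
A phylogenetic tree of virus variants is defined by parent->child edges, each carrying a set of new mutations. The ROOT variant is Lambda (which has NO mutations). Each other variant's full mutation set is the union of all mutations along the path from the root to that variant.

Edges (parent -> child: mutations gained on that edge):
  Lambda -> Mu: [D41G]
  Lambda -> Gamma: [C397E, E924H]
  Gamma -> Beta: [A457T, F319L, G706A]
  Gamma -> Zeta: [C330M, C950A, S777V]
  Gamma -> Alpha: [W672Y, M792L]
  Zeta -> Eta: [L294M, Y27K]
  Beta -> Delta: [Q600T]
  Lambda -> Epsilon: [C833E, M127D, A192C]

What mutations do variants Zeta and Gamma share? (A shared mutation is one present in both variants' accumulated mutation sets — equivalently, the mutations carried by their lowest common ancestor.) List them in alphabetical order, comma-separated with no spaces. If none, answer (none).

Answer: C397E,E924H

Derivation:
Accumulating mutations along path to Zeta:
  At Lambda: gained [] -> total []
  At Gamma: gained ['C397E', 'E924H'] -> total ['C397E', 'E924H']
  At Zeta: gained ['C330M', 'C950A', 'S777V'] -> total ['C330M', 'C397E', 'C950A', 'E924H', 'S777V']
Mutations(Zeta) = ['C330M', 'C397E', 'C950A', 'E924H', 'S777V']
Accumulating mutations along path to Gamma:
  At Lambda: gained [] -> total []
  At Gamma: gained ['C397E', 'E924H'] -> total ['C397E', 'E924H']
Mutations(Gamma) = ['C397E', 'E924H']
Intersection: ['C330M', 'C397E', 'C950A', 'E924H', 'S777V'] ∩ ['C397E', 'E924H'] = ['C397E', 'E924H']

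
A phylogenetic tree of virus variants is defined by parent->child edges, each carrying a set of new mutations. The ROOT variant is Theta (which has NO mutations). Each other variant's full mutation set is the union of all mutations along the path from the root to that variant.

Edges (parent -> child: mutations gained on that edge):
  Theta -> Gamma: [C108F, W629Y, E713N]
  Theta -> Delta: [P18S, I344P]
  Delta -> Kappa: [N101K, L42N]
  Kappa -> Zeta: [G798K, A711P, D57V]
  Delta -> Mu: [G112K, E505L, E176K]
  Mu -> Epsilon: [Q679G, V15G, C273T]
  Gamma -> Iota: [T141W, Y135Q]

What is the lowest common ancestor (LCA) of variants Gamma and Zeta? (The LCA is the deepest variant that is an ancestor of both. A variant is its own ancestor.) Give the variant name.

Answer: Theta

Derivation:
Path from root to Gamma: Theta -> Gamma
  ancestors of Gamma: {Theta, Gamma}
Path from root to Zeta: Theta -> Delta -> Kappa -> Zeta
  ancestors of Zeta: {Theta, Delta, Kappa, Zeta}
Common ancestors: {Theta}
Walk up from Zeta: Zeta (not in ancestors of Gamma), Kappa (not in ancestors of Gamma), Delta (not in ancestors of Gamma), Theta (in ancestors of Gamma)
Deepest common ancestor (LCA) = Theta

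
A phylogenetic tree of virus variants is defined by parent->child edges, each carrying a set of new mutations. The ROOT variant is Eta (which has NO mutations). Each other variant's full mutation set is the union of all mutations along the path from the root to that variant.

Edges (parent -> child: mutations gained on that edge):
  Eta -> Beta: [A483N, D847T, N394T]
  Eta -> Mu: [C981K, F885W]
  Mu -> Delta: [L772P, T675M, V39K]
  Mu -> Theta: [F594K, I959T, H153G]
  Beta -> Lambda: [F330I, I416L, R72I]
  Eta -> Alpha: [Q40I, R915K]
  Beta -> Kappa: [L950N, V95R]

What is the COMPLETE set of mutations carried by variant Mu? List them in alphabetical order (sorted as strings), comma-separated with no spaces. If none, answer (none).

At Eta: gained [] -> total []
At Mu: gained ['C981K', 'F885W'] -> total ['C981K', 'F885W']

Answer: C981K,F885W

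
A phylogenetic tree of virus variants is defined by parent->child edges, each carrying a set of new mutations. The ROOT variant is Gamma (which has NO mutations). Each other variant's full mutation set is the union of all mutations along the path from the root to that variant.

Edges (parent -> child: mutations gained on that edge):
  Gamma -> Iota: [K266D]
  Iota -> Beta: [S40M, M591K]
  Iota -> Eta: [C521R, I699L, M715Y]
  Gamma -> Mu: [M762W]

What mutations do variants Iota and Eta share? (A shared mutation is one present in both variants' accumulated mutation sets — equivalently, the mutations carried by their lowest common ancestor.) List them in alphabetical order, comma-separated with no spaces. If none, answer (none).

Accumulating mutations along path to Iota:
  At Gamma: gained [] -> total []
  At Iota: gained ['K266D'] -> total ['K266D']
Mutations(Iota) = ['K266D']
Accumulating mutations along path to Eta:
  At Gamma: gained [] -> total []
  At Iota: gained ['K266D'] -> total ['K266D']
  At Eta: gained ['C521R', 'I699L', 'M715Y'] -> total ['C521R', 'I699L', 'K266D', 'M715Y']
Mutations(Eta) = ['C521R', 'I699L', 'K266D', 'M715Y']
Intersection: ['K266D'] ∩ ['C521R', 'I699L', 'K266D', 'M715Y'] = ['K266D']

Answer: K266D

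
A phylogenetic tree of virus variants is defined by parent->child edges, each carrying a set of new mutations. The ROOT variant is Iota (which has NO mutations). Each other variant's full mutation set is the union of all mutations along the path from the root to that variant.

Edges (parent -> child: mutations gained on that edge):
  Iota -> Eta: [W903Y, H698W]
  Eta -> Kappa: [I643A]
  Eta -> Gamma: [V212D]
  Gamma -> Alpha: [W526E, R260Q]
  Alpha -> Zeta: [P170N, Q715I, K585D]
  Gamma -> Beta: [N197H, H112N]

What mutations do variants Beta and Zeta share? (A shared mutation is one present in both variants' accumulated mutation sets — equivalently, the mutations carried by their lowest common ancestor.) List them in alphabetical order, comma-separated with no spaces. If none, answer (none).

Answer: H698W,V212D,W903Y

Derivation:
Accumulating mutations along path to Beta:
  At Iota: gained [] -> total []
  At Eta: gained ['W903Y', 'H698W'] -> total ['H698W', 'W903Y']
  At Gamma: gained ['V212D'] -> total ['H698W', 'V212D', 'W903Y']
  At Beta: gained ['N197H', 'H112N'] -> total ['H112N', 'H698W', 'N197H', 'V212D', 'W903Y']
Mutations(Beta) = ['H112N', 'H698W', 'N197H', 'V212D', 'W903Y']
Accumulating mutations along path to Zeta:
  At Iota: gained [] -> total []
  At Eta: gained ['W903Y', 'H698W'] -> total ['H698W', 'W903Y']
  At Gamma: gained ['V212D'] -> total ['H698W', 'V212D', 'W903Y']
  At Alpha: gained ['W526E', 'R260Q'] -> total ['H698W', 'R260Q', 'V212D', 'W526E', 'W903Y']
  At Zeta: gained ['P170N', 'Q715I', 'K585D'] -> total ['H698W', 'K585D', 'P170N', 'Q715I', 'R260Q', 'V212D', 'W526E', 'W903Y']
Mutations(Zeta) = ['H698W', 'K585D', 'P170N', 'Q715I', 'R260Q', 'V212D', 'W526E', 'W903Y']
Intersection: ['H112N', 'H698W', 'N197H', 'V212D', 'W903Y'] ∩ ['H698W', 'K585D', 'P170N', 'Q715I', 'R260Q', 'V212D', 'W526E', 'W903Y'] = ['H698W', 'V212D', 'W903Y']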